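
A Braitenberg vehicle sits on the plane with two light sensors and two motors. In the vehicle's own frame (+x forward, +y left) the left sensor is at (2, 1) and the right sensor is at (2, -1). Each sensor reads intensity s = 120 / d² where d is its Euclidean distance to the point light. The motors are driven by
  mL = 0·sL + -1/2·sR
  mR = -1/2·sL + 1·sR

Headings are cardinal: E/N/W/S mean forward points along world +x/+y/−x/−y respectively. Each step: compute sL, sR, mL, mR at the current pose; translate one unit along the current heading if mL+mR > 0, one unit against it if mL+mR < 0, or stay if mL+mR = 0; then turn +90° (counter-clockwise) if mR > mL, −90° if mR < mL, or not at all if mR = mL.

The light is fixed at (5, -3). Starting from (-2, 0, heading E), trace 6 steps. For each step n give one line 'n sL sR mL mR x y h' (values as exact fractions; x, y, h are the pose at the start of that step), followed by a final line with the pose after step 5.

n=0: pose=(-2,0,E); sL=120/41, sR=120/29; mL=-60/29, mR=3180/1189; mL+mR=720/1189 → advance +1; mR−mL=5640/1189 → turn +1·90°
n=1: pose=(-1,0,N); sL=60/37, sR=12/5; mL=-6/5, mR=294/185; mL+mR=72/185 → advance +1; mR−mL=516/185 → turn +1·90°
n=2: pose=(-1,1,W); sL=120/73, sR=120/89; mL=-60/89, mR=3420/6497; mL+mR=-960/6497 → advance -1; mR−mL=7800/6497 → turn +1·90°
n=3: pose=(0,1,S); sL=6, sR=3; mL=-3/2, mR=0; mL+mR=-3/2 → advance -1; mR−mL=3/2 → turn +1·90°
n=4: pose=(0,2,E); sL=8/3, sR=24/5; mL=-12/5, mR=52/15; mL+mR=16/15 → advance +1; mR−mL=88/15 → turn +1·90°
n=5: pose=(1,2,N); sL=60/37, sR=60/29; mL=-30/29, mR=1350/1073; mL+mR=240/1073 → advance +1; mR−mL=2460/1073 → turn +1·90°

0 120/41 120/29 -60/29 3180/1189 -2 0 E
1 60/37 12/5 -6/5 294/185 -1 0 N
2 120/73 120/89 -60/89 3420/6497 -1 1 W
3 6 3 -3/2 0 0 1 S
4 8/3 24/5 -12/5 52/15 0 2 E
5 60/37 60/29 -30/29 1350/1073 1 2 N
final 1 3 W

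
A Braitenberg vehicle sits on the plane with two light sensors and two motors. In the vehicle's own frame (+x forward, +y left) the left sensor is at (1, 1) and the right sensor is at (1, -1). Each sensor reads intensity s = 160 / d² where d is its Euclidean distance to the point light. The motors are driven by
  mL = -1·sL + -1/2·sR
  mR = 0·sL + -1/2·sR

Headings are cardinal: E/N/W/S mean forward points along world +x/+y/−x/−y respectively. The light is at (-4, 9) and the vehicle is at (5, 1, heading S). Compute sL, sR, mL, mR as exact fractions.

left sensor world pos  = (6, 0); dL² = 181
right sensor world pos = (4, 0); dR² = 145
sL = 160/181 = 160/181
sR = 160/145 = 32/29
mL = -1·sL + -1/2·sR = -7536/5249
mR = 0·sL + -1/2·sR = -16/29

160/181 32/29 -7536/5249 -16/29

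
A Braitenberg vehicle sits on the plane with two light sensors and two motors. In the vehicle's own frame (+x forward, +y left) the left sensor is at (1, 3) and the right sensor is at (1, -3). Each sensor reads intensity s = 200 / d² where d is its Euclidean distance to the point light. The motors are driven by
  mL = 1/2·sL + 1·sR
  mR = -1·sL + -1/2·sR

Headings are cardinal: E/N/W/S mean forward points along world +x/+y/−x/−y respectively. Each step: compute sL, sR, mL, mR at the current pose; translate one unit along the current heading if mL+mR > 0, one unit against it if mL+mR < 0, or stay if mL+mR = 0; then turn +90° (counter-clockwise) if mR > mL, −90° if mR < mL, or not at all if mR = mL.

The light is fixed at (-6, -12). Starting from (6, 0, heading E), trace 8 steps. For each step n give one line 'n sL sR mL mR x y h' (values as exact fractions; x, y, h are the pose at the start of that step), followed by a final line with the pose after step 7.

0 100/197 4/5 1038/985 -894/985 6 0 E
1 200/377 200/221 7500/6409 -6300/6409 7 0 S
2 25/26 10/17 945/884 -555/442 7 -1 W
3 40/53 200/433 19260/22949 -22620/22949 8 -1 N
4 100/197 100/137 26550/26989 -23550/26989 8 -2 E
5 40/81 8/9 92/81 -76/81 9 -2 S
6 25/29 10/17 1005/986 -570/493 9 -3 W
7 200/269 200/461 99900/124009 -119100/124009 10 -3 N
final 10 -4 E

n=0: pose=(6,0,E); sL=100/197, sR=4/5; mL=1038/985, mR=-894/985; mL+mR=144/985 → advance +1; mR−mL=-1932/985 → turn -1·90°
n=1: pose=(7,0,S); sL=200/377, sR=200/221; mL=7500/6409, mR=-6300/6409; mL+mR=1200/6409 → advance +1; mR−mL=-13800/6409 → turn -1·90°
n=2: pose=(7,-1,W); sL=25/26, sR=10/17; mL=945/884, mR=-555/442; mL+mR=-165/884 → advance -1; mR−mL=-2055/884 → turn -1·90°
n=3: pose=(8,-1,N); sL=40/53, sR=200/433; mL=19260/22949, mR=-22620/22949; mL+mR=-3360/22949 → advance -1; mR−mL=-41880/22949 → turn -1·90°
n=4: pose=(8,-2,E); sL=100/197, sR=100/137; mL=26550/26989, mR=-23550/26989; mL+mR=3000/26989 → advance +1; mR−mL=-50100/26989 → turn -1·90°
n=5: pose=(9,-2,S); sL=40/81, sR=8/9; mL=92/81, mR=-76/81; mL+mR=16/81 → advance +1; mR−mL=-56/27 → turn -1·90°
n=6: pose=(9,-3,W); sL=25/29, sR=10/17; mL=1005/986, mR=-570/493; mL+mR=-135/986 → advance -1; mR−mL=-2145/986 → turn -1·90°
n=7: pose=(10,-3,N); sL=200/269, sR=200/461; mL=99900/124009, mR=-119100/124009; mL+mR=-19200/124009 → advance -1; mR−mL=-219000/124009 → turn -1·90°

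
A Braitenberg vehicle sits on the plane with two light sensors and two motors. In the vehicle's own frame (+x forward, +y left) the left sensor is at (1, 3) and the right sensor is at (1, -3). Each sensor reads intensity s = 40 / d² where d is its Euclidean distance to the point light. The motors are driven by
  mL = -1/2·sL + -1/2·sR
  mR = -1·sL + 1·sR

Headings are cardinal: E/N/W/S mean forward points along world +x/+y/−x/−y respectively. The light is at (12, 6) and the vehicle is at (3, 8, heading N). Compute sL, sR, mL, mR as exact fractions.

left sensor world pos  = (0, 9); dL² = 153
right sensor world pos = (6, 9); dR² = 45
sL = 40/153 = 40/153
sR = 40/45 = 8/9
mL = -1/2·sL + -1/2·sR = -88/153
mR = -1·sL + 1·sR = 32/51

40/153 8/9 -88/153 32/51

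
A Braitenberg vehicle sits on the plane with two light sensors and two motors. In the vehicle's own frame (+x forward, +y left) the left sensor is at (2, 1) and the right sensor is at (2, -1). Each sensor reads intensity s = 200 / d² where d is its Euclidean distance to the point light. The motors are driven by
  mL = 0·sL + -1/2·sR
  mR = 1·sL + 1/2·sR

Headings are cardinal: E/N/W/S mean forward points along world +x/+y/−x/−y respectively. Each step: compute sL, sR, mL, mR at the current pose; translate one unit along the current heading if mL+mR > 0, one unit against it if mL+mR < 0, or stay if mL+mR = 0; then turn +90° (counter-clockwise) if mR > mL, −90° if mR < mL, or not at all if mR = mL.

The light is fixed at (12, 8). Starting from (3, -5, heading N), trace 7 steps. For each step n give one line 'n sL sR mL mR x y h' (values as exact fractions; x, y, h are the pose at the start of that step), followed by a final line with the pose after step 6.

0 200/221 40/37 -20/37 11820/8177 3 -5 N
1 20/29 100/121 -50/121 3870/3509 3 -4 W
2 200/277 200/317 -100/317 91100/87809 2 -4 S
3 25/26 10/13 -5/13 35/26 2 -5 E
4 200/221 40/37 -20/37 11820/8177 3 -5 N
5 20/29 100/121 -50/121 3870/3509 3 -4 W
6 200/277 200/317 -100/317 91100/87809 2 -4 S
final 2 -5 E

n=0: pose=(3,-5,N); sL=200/221, sR=40/37; mL=-20/37, mR=11820/8177; mL+mR=200/221 → advance +1; mR−mL=16240/8177 → turn +1·90°
n=1: pose=(3,-4,W); sL=20/29, sR=100/121; mL=-50/121, mR=3870/3509; mL+mR=20/29 → advance +1; mR−mL=5320/3509 → turn +1·90°
n=2: pose=(2,-4,S); sL=200/277, sR=200/317; mL=-100/317, mR=91100/87809; mL+mR=200/277 → advance +1; mR−mL=118800/87809 → turn +1·90°
n=3: pose=(2,-5,E); sL=25/26, sR=10/13; mL=-5/13, mR=35/26; mL+mR=25/26 → advance +1; mR−mL=45/26 → turn +1·90°
n=4: pose=(3,-5,N); sL=200/221, sR=40/37; mL=-20/37, mR=11820/8177; mL+mR=200/221 → advance +1; mR−mL=16240/8177 → turn +1·90°
n=5: pose=(3,-4,W); sL=20/29, sR=100/121; mL=-50/121, mR=3870/3509; mL+mR=20/29 → advance +1; mR−mL=5320/3509 → turn +1·90°
n=6: pose=(2,-4,S); sL=200/277, sR=200/317; mL=-100/317, mR=91100/87809; mL+mR=200/277 → advance +1; mR−mL=118800/87809 → turn +1·90°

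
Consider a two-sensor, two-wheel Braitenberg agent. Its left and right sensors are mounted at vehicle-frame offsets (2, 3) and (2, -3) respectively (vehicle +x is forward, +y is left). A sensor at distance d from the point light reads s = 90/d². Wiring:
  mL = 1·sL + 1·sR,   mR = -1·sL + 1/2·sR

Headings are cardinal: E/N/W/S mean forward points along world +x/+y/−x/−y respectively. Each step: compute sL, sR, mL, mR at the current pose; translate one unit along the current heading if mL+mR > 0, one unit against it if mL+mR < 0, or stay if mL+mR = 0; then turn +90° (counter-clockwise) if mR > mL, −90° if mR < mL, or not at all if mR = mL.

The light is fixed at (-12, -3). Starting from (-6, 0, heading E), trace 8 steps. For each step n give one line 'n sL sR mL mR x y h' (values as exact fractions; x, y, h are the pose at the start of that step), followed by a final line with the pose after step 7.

0 9/10 45/32 369/160 -63/320 -6 0 E
1 90/101 90/17 10620/1717 3015/1717 -5 0 S
2 45/13 9/5 342/65 -333/130 -5 -1 W
3 18/5 90/97 2196/485 -1521/485 -6 -1 N
4 9/10 45/32 369/160 -63/320 -6 0 E
5 90/101 90/17 10620/1717 3015/1717 -5 0 S
6 45/13 9/5 342/65 -333/130 -5 -1 W
7 18/5 90/97 2196/485 -1521/485 -6 -1 N
final -6 0 E

n=0: pose=(-6,0,E); sL=9/10, sR=45/32; mL=369/160, mR=-63/320; mL+mR=135/64 → advance +1; mR−mL=-801/320 → turn -1·90°
n=1: pose=(-5,0,S); sL=90/101, sR=90/17; mL=10620/1717, mR=3015/1717; mL+mR=135/17 → advance +1; mR−mL=-7605/1717 → turn -1·90°
n=2: pose=(-5,-1,W); sL=45/13, sR=9/5; mL=342/65, mR=-333/130; mL+mR=27/10 → advance +1; mR−mL=-1017/130 → turn -1·90°
n=3: pose=(-6,-1,N); sL=18/5, sR=90/97; mL=2196/485, mR=-1521/485; mL+mR=135/97 → advance +1; mR−mL=-3717/485 → turn -1·90°
n=4: pose=(-6,0,E); sL=9/10, sR=45/32; mL=369/160, mR=-63/320; mL+mR=135/64 → advance +1; mR−mL=-801/320 → turn -1·90°
n=5: pose=(-5,0,S); sL=90/101, sR=90/17; mL=10620/1717, mR=3015/1717; mL+mR=135/17 → advance +1; mR−mL=-7605/1717 → turn -1·90°
n=6: pose=(-5,-1,W); sL=45/13, sR=9/5; mL=342/65, mR=-333/130; mL+mR=27/10 → advance +1; mR−mL=-1017/130 → turn -1·90°
n=7: pose=(-6,-1,N); sL=18/5, sR=90/97; mL=2196/485, mR=-1521/485; mL+mR=135/97 → advance +1; mR−mL=-3717/485 → turn -1·90°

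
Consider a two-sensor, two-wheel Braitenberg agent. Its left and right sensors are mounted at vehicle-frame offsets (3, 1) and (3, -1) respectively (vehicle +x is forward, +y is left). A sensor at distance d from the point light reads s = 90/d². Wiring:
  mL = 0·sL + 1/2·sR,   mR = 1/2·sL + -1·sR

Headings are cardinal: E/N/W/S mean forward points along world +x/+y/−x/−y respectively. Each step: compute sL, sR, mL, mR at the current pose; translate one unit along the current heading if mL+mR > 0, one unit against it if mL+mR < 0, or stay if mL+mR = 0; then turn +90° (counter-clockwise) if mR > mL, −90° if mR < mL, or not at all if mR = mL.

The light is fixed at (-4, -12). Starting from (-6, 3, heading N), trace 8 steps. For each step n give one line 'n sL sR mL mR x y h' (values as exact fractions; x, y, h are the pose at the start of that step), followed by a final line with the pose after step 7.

0 10/37 18/65 9/65 -341/2405 -6 3 N
1 45/113 9/17 9/34 -1269/3842 -6 2 E
2 18/25 90/137 45/137 -1017/3425 -7 2 S
3 1/2 45/116 45/232 -4/29 -7 1 W
4 90/281 18/53 9/53 -2673/14893 -8 1 N
5 9/17 45/61 45/122 -981/2074 -8 0 E
6 90/97 10/13 5/13 -385/1261 -9 0 S
7 45/82 45/104 45/208 -675/4264 -9 -1 W
final -10 -1 N

n=0: pose=(-6,3,N); sL=10/37, sR=18/65; mL=9/65, mR=-341/2405; mL+mR=-8/2405 → advance -1; mR−mL=-674/2405 → turn -1·90°
n=1: pose=(-6,2,E); sL=45/113, sR=9/17; mL=9/34, mR=-1269/3842; mL+mR=-126/1921 → advance -1; mR−mL=-1143/1921 → turn -1·90°
n=2: pose=(-7,2,S); sL=18/25, sR=90/137; mL=45/137, mR=-1017/3425; mL+mR=108/3425 → advance +1; mR−mL=-2142/3425 → turn -1·90°
n=3: pose=(-7,1,W); sL=1/2, sR=45/116; mL=45/232, mR=-4/29; mL+mR=13/232 → advance +1; mR−mL=-77/232 → turn -1·90°
n=4: pose=(-8,1,N); sL=90/281, sR=18/53; mL=9/53, mR=-2673/14893; mL+mR=-144/14893 → advance -1; mR−mL=-5202/14893 → turn -1·90°
n=5: pose=(-8,0,E); sL=9/17, sR=45/61; mL=45/122, mR=-981/2074; mL+mR=-108/1037 → advance -1; mR−mL=-873/1037 → turn -1·90°
n=6: pose=(-9,0,S); sL=90/97, sR=10/13; mL=5/13, mR=-385/1261; mL+mR=100/1261 → advance +1; mR−mL=-870/1261 → turn -1·90°
n=7: pose=(-9,-1,W); sL=45/82, sR=45/104; mL=45/208, mR=-675/4264; mL+mR=495/8528 → advance +1; mR−mL=-3195/8528 → turn -1·90°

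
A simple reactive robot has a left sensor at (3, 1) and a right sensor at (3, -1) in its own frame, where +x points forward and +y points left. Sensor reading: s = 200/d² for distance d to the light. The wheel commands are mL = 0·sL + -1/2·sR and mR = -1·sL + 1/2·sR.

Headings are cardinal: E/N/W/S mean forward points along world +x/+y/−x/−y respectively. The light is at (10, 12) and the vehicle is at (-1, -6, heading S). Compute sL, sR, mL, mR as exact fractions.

left sensor world pos  = (0, -9); dL² = 541
right sensor world pos = (-2, -9); dR² = 585
sL = 200/541 = 200/541
sR = 200/585 = 40/117
mL = 0·sL + -1/2·sR = -20/117
mR = -1·sL + 1/2·sR = -12580/63297

200/541 40/117 -20/117 -12580/63297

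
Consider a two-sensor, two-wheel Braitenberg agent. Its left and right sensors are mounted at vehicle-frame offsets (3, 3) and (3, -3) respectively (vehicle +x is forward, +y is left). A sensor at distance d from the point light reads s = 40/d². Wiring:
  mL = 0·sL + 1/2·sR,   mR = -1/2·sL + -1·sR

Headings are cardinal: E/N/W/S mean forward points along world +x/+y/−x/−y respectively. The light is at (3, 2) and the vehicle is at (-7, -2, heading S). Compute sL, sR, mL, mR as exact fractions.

left sensor world pos  = (-4, -5); dL² = 98
right sensor world pos = (-10, -5); dR² = 218
sL = 40/98 = 20/49
sR = 40/218 = 20/109
mL = 0·sL + 1/2·sR = 10/109
mR = -1/2·sL + -1·sR = -2070/5341

20/49 20/109 10/109 -2070/5341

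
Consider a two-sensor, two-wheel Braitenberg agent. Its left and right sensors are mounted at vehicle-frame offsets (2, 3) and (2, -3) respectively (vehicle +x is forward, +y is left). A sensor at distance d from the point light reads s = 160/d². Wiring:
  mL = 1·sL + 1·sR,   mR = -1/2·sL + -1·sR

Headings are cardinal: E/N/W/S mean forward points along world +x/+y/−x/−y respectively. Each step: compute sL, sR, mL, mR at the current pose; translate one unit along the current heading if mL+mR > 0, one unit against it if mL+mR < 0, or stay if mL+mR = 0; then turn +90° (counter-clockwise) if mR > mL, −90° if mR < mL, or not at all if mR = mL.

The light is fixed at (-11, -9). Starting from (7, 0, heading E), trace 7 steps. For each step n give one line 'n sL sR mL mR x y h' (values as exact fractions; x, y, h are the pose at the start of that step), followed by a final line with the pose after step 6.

0 5/17 40/109 1225/1853 -1905/3706 7 0 E
1 160/533 32/61 26816/32513 -21936/32513 8 0 S
2 80/157 16/41 5792/6437 -4152/6437 8 -1 W
3 32/65 160/541 27712/35165 -19056/35165 7 -1 N
4 5/17 40/109 1225/1853 -1905/3706 7 0 E
5 160/533 32/61 26816/32513 -21936/32513 8 0 S
6 80/157 16/41 5792/6437 -4152/6437 8 -1 W
final 7 -1 N

n=0: pose=(7,0,E); sL=5/17, sR=40/109; mL=1225/1853, mR=-1905/3706; mL+mR=5/34 → advance +1; mR−mL=-4355/3706 → turn -1·90°
n=1: pose=(8,0,S); sL=160/533, sR=32/61; mL=26816/32513, mR=-21936/32513; mL+mR=80/533 → advance +1; mR−mL=-48752/32513 → turn -1·90°
n=2: pose=(8,-1,W); sL=80/157, sR=16/41; mL=5792/6437, mR=-4152/6437; mL+mR=40/157 → advance +1; mR−mL=-9944/6437 → turn -1·90°
n=3: pose=(7,-1,N); sL=32/65, sR=160/541; mL=27712/35165, mR=-19056/35165; mL+mR=16/65 → advance +1; mR−mL=-46768/35165 → turn -1·90°
n=4: pose=(7,0,E); sL=5/17, sR=40/109; mL=1225/1853, mR=-1905/3706; mL+mR=5/34 → advance +1; mR−mL=-4355/3706 → turn -1·90°
n=5: pose=(8,0,S); sL=160/533, sR=32/61; mL=26816/32513, mR=-21936/32513; mL+mR=80/533 → advance +1; mR−mL=-48752/32513 → turn -1·90°
n=6: pose=(8,-1,W); sL=80/157, sR=16/41; mL=5792/6437, mR=-4152/6437; mL+mR=40/157 → advance +1; mR−mL=-9944/6437 → turn -1·90°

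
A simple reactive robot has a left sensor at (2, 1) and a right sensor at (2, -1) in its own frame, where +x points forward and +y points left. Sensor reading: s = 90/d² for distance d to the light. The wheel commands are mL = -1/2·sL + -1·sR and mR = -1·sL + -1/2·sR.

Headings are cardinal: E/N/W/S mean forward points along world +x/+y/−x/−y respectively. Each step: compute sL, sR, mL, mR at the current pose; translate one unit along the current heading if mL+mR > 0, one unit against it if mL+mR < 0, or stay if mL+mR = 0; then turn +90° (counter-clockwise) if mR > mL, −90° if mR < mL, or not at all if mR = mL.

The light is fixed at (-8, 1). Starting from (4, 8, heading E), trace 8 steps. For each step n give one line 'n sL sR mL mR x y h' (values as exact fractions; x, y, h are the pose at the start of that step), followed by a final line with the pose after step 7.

0 9/26 45/116 -423/754 -1629/3016 4 8 E
1 90/181 2/5 -587/905 -631/905 3 8 N
2 45/109 45/97 -14175/21146 -13635/21146 3 7 E
3 18/29 18/37 -855/1073 -927/1073 2 7 N
4 1/2 9/16 -13/16 -25/32 2 6 E
5 90/113 90/149 -16875/16837 -18495/16837 1 6 N
6 45/73 9/13 -1899/1898 -1827/1898 1 5 E
7 18/17 10/13 -287/221 -319/221 0 5 N
final 0 4 E

n=0: pose=(4,8,E); sL=9/26, sR=45/116; mL=-423/754, mR=-1629/3016; mL+mR=-3321/3016 → advance -1; mR−mL=63/3016 → turn +1·90°
n=1: pose=(3,8,N); sL=90/181, sR=2/5; mL=-587/905, mR=-631/905; mL+mR=-1218/905 → advance -1; mR−mL=-44/905 → turn -1·90°
n=2: pose=(3,7,E); sL=45/109, sR=45/97; mL=-14175/21146, mR=-13635/21146; mL+mR=-13905/10573 → advance -1; mR−mL=270/10573 → turn +1·90°
n=3: pose=(2,7,N); sL=18/29, sR=18/37; mL=-855/1073, mR=-927/1073; mL+mR=-1782/1073 → advance -1; mR−mL=-72/1073 → turn -1·90°
n=4: pose=(2,6,E); sL=1/2, sR=9/16; mL=-13/16, mR=-25/32; mL+mR=-51/32 → advance -1; mR−mL=1/32 → turn +1·90°
n=5: pose=(1,6,N); sL=90/113, sR=90/149; mL=-16875/16837, mR=-18495/16837; mL+mR=-35370/16837 → advance -1; mR−mL=-1620/16837 → turn -1·90°
n=6: pose=(1,5,E); sL=45/73, sR=9/13; mL=-1899/1898, mR=-1827/1898; mL+mR=-1863/949 → advance -1; mR−mL=36/949 → turn +1·90°
n=7: pose=(0,5,N); sL=18/17, sR=10/13; mL=-287/221, mR=-319/221; mL+mR=-606/221 → advance -1; mR−mL=-32/221 → turn -1·90°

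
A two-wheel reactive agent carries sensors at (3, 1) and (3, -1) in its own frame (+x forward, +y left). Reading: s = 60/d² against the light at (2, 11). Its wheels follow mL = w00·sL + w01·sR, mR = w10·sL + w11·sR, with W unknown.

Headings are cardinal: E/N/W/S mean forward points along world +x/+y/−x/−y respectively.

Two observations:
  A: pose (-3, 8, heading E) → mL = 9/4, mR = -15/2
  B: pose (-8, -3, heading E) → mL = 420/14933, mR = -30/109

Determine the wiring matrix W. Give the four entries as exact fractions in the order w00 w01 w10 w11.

1/2 -1/2 -1 0

obs A: pose=(-3,8,E) → sL=15/2, sR=3, mL=9/4, mR=-15/2
obs B: pose=(-8,-3,E) → sL=30/109, sR=30/137, mL=420/14933, mR=-30/109
sensor matrix S = [[15/2, 3], [30/109, 30/137]]; det S = 12195/14933
solve [mL_A; mL_B] = S·[w00; w01] and [mR_A; mR_B] = S·[w10; w11]:
  w00 = 1/2, w01 = -1/2, w10 = -1, w11 = 0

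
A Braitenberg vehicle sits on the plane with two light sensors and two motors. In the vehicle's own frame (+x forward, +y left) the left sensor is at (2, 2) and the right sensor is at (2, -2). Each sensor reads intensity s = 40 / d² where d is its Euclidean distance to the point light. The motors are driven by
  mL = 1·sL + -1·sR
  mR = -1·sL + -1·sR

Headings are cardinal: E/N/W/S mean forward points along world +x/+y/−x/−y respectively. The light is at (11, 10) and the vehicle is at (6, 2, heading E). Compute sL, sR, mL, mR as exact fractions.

8/9 40/109 512/981 -1232/981

left sensor world pos  = (8, 4); dL² = 45
right sensor world pos = (8, 0); dR² = 109
sL = 40/45 = 8/9
sR = 40/109 = 40/109
mL = 1·sL + -1·sR = 512/981
mR = -1·sL + -1·sR = -1232/981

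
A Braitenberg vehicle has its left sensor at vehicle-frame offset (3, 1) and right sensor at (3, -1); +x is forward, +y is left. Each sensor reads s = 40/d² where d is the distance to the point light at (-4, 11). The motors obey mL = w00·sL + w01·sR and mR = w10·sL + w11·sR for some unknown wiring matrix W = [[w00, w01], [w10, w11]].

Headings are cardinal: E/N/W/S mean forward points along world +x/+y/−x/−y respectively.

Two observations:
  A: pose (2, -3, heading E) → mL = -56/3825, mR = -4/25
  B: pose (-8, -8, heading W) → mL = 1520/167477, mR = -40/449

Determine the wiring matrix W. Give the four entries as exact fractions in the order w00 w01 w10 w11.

obs A: pose=(2,-3,E) → sL=4/25, sR=20/153, mL=-56/3825, mR=-4/25
obs B: pose=(-8,-8,W) → sL=40/449, sR=40/373, mL=1520/167477, mR=-40/449
sensor matrix S = [[4/25, 20/153], [40/449, 40/373]]; det S = 706304/128119905
solve [mL_A; mL_B] = S·[w00; w01] and [mR_A; mR_B] = S·[w10; w11]:
  w00 = -1/2, w01 = 1/2, w10 = -1, w11 = 0

-1/2 1/2 -1 0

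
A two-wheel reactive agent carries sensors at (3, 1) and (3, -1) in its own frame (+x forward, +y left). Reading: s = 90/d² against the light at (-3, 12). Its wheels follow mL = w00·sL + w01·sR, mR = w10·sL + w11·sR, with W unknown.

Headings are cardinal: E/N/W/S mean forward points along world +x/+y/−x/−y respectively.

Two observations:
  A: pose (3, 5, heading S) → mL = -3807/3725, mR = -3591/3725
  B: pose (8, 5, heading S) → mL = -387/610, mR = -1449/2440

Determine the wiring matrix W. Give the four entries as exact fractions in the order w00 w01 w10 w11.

obs A: pose=(3,5,S) → sL=90/149, sR=18/25, mL=-3807/3725, mR=-3591/3725
obs B: pose=(8,5,S) → sL=45/122, sR=9/20, mL=-387/610, mR=-1449/2440
sensor matrix S = [[90/149, 18/25], [45/122, 9/20]]; det S = 567/90890
solve [mL_A; mL_B] = S·[w00; w01] and [mR_A; mR_B] = S·[w10; w11]:
  w00 = -1/2, w01 = -1, w10 = -1, w11 = -1/2

-1/2 -1 -1 -1/2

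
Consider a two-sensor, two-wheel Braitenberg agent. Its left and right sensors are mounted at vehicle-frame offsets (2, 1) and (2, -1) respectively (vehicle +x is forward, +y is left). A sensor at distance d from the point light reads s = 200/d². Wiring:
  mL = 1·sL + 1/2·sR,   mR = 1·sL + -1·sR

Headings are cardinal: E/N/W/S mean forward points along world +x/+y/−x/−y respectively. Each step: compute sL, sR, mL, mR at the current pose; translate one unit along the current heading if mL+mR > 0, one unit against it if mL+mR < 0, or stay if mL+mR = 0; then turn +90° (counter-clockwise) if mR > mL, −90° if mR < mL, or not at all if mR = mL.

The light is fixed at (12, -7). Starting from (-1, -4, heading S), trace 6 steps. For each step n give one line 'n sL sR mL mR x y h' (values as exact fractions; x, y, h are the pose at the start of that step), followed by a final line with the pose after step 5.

n=0: pose=(-1,-4,S); sL=40/29, sR=200/197; mL=10780/5713, mR=2080/5713; mL+mR=12860/5713 → advance +1; mR−mL=-300/197 → turn -1·90°
n=1: pose=(-1,-5,W); sL=100/113, sR=100/117; mL=17350/13221, mR=400/13221; mL+mR=17750/13221 → advance +1; mR−mL=-50/39 → turn -1·90°
n=2: pose=(-2,-5,N); sL=200/241, sR=40/37; mL=12220/8917, mR=-2240/8917; mL+mR=9980/8917 → advance +1; mR−mL=-60/37 → turn -1·90°
n=3: pose=(-2,-4,E); sL=5/4, sR=50/37; mL=285/148, mR=-15/148; mL+mR=135/74 → advance +1; mR−mL=-75/37 → turn -1·90°
n=4: pose=(-1,-4,S); sL=40/29, sR=200/197; mL=10780/5713, mR=2080/5713; mL+mR=12860/5713 → advance +1; mR−mL=-300/197 → turn -1·90°
n=5: pose=(-1,-5,W); sL=100/113, sR=100/117; mL=17350/13221, mR=400/13221; mL+mR=17750/13221 → advance +1; mR−mL=-50/39 → turn -1·90°

0 40/29 200/197 10780/5713 2080/5713 -1 -4 S
1 100/113 100/117 17350/13221 400/13221 -1 -5 W
2 200/241 40/37 12220/8917 -2240/8917 -2 -5 N
3 5/4 50/37 285/148 -15/148 -2 -4 E
4 40/29 200/197 10780/5713 2080/5713 -1 -4 S
5 100/113 100/117 17350/13221 400/13221 -1 -5 W
final -2 -5 N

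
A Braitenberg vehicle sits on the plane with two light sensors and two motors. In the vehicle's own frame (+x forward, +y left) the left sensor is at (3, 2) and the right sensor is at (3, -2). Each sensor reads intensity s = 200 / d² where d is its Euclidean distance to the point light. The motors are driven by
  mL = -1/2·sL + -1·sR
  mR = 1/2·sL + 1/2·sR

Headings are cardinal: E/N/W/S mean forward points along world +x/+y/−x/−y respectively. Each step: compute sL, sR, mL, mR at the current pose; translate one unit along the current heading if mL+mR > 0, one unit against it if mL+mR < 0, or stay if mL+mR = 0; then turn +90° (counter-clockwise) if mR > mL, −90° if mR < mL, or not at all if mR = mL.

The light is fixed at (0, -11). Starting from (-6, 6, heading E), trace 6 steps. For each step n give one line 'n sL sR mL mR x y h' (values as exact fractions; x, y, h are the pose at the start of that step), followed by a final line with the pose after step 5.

n=0: pose=(-6,6,E); sL=20/37, sR=100/117; mL=-4870/4329, mR=3020/4329; mL+mR=-50/117 → advance -1; mR−mL=2630/1443 → turn +1·90°
n=1: pose=(-7,6,N); sL=200/481, sR=8/17; mL=-5548/8177, mR=3624/8177; mL+mR=-4/17 → advance -1; mR−mL=9172/8177 → turn +1·90°
n=2: pose=(-7,5,W); sL=25/37, sR=25/53; mL=-3175/3922, mR=1125/1961; mL+mR=-25/106 → advance -1; mR−mL=5425/3922 → turn +1·90°
n=3: pose=(-6,5,S); sL=40/37, sR=200/233; mL=-12060/8621, mR=8360/8621; mL+mR=-100/233 → advance -1; mR−mL=20420/8621 → turn +1·90°
n=4: pose=(-6,6,E); sL=20/37, sR=100/117; mL=-4870/4329, mR=3020/4329; mL+mR=-50/117 → advance -1; mR−mL=2630/1443 → turn +1·90°
n=5: pose=(-7,6,N); sL=200/481, sR=8/17; mL=-5548/8177, mR=3624/8177; mL+mR=-4/17 → advance -1; mR−mL=9172/8177 → turn +1·90°

0 20/37 100/117 -4870/4329 3020/4329 -6 6 E
1 200/481 8/17 -5548/8177 3624/8177 -7 6 N
2 25/37 25/53 -3175/3922 1125/1961 -7 5 W
3 40/37 200/233 -12060/8621 8360/8621 -6 5 S
4 20/37 100/117 -4870/4329 3020/4329 -6 6 E
5 200/481 8/17 -5548/8177 3624/8177 -7 6 N
final -7 5 W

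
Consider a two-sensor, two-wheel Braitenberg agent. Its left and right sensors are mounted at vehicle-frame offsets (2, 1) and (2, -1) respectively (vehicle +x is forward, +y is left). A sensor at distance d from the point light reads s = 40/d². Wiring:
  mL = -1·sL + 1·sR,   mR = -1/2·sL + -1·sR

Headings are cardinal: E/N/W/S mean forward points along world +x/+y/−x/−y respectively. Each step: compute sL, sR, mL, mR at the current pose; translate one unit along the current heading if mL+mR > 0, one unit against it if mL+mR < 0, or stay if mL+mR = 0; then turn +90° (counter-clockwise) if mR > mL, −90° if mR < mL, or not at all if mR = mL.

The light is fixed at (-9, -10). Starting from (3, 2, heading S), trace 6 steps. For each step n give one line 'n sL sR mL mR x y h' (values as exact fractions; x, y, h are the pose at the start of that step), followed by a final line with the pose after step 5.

0 40/269 40/221 1920/59449 -15180/59449 3 2 S
1 10/61 5/37 -65/2257 -490/2257 3 3 W
2 40/369 40/421 -2080/155349 -23180/155349 4 3 N
3 20/197 20/173 480/34081 -5670/34081 4 2 E
4 40/269 40/221 1920/59449 -15180/59449 3 2 S
5 10/61 5/37 -65/2257 -490/2257 3 3 W
final 4 3 N

n=0: pose=(3,2,S); sL=40/269, sR=40/221; mL=1920/59449, mR=-15180/59449; mL+mR=-60/269 → advance -1; mR−mL=-17100/59449 → turn -1·90°
n=1: pose=(3,3,W); sL=10/61, sR=5/37; mL=-65/2257, mR=-490/2257; mL+mR=-15/61 → advance -1; mR−mL=-425/2257 → turn -1·90°
n=2: pose=(4,3,N); sL=40/369, sR=40/421; mL=-2080/155349, mR=-23180/155349; mL+mR=-20/123 → advance -1; mR−mL=-21100/155349 → turn -1·90°
n=3: pose=(4,2,E); sL=20/197, sR=20/173; mL=480/34081, mR=-5670/34081; mL+mR=-30/197 → advance -1; mR−mL=-6150/34081 → turn -1·90°
n=4: pose=(3,2,S); sL=40/269, sR=40/221; mL=1920/59449, mR=-15180/59449; mL+mR=-60/269 → advance -1; mR−mL=-17100/59449 → turn -1·90°
n=5: pose=(3,3,W); sL=10/61, sR=5/37; mL=-65/2257, mR=-490/2257; mL+mR=-15/61 → advance -1; mR−mL=-425/2257 → turn -1·90°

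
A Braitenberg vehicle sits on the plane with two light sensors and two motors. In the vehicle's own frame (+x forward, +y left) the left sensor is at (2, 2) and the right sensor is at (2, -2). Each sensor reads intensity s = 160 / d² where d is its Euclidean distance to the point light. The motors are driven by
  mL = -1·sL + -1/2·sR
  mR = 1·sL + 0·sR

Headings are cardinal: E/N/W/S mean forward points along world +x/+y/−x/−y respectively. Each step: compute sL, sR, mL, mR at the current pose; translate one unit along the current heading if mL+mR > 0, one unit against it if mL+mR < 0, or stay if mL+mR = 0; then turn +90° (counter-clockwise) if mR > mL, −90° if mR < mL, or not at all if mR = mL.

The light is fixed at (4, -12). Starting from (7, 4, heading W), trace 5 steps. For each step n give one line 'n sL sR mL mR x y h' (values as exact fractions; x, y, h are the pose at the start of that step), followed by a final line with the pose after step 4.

n=0: pose=(7,4,W); sL=160/197, sR=32/65; mL=-13552/12805, mR=160/197; mL+mR=-16/65 → advance -1; mR−mL=23952/12805 → turn +1·90°
n=1: pose=(8,4,S); sL=20/29, sR=4/5; mL=-158/145, mR=20/29; mL+mR=-2/5 → advance -1; mR−mL=258/145 → turn +1·90°
n=2: pose=(8,5,E); sL=160/397, sR=160/261; mL=-73520/103617, mR=160/397; mL+mR=-80/261 → advance -1; mR−mL=115280/103617 → turn +1·90°
n=3: pose=(7,5,N); sL=80/181, sR=80/193; mL=-22680/34933, mR=80/181; mL+mR=-40/193 → advance -1; mR−mL=38120/34933 → turn +1·90°
n=4: pose=(7,4,W); sL=160/197, sR=32/65; mL=-13552/12805, mR=160/197; mL+mR=-16/65 → advance -1; mR−mL=23952/12805 → turn +1·90°

0 160/197 32/65 -13552/12805 160/197 7 4 W
1 20/29 4/5 -158/145 20/29 8 4 S
2 160/397 160/261 -73520/103617 160/397 8 5 E
3 80/181 80/193 -22680/34933 80/181 7 5 N
4 160/197 32/65 -13552/12805 160/197 7 4 W
final 8 4 S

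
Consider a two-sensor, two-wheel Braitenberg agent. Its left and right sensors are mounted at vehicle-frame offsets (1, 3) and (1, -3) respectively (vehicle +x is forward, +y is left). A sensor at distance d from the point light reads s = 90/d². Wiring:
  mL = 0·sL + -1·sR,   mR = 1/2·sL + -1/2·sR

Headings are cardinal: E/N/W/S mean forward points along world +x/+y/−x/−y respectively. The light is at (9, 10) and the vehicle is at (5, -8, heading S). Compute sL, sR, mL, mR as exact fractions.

45/181 9/41 -9/41 108/7421

left sensor world pos  = (8, -9); dL² = 362
right sensor world pos = (2, -9); dR² = 410
sL = 90/362 = 45/181
sR = 90/410 = 9/41
mL = 0·sL + -1·sR = -9/41
mR = 1/2·sL + -1/2·sR = 108/7421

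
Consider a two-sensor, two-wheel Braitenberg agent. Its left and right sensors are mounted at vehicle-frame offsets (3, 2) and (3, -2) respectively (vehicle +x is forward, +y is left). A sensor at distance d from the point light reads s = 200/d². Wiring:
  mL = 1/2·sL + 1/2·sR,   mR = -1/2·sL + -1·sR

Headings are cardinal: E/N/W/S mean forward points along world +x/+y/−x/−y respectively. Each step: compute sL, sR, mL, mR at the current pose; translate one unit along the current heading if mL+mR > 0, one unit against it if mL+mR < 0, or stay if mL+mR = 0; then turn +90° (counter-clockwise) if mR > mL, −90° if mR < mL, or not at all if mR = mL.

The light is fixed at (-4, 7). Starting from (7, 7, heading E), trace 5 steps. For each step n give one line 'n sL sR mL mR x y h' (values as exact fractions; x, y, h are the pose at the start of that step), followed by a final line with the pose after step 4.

n=0: pose=(7,7,E); sL=1, sR=1; mL=1, mR=-3/2; mL+mR=-1/2 → advance -1; mR−mL=-5/2 → turn -1·90°
n=1: pose=(6,7,S); sL=200/153, sR=200/73; mL=22600/11169, mR=-37900/11169; mL+mR=-100/73 → advance -1; mR−mL=-60500/11169 → turn -1·90°
n=2: pose=(6,8,W); sL=4, sR=100/29; mL=108/29, mR=-158/29; mL+mR=-50/29 → advance -1; mR−mL=-266/29 → turn -1·90°
n=3: pose=(7,8,N); sL=200/97, sR=40/37; mL=5640/3589, mR=-7580/3589; mL+mR=-20/37 → advance -1; mR−mL=-13220/3589 → turn -1·90°
n=4: pose=(7,7,E); sL=1, sR=1; mL=1, mR=-3/2; mL+mR=-1/2 → advance -1; mR−mL=-5/2 → turn -1·90°

0 1 1 1 -3/2 7 7 E
1 200/153 200/73 22600/11169 -37900/11169 6 7 S
2 4 100/29 108/29 -158/29 6 8 W
3 200/97 40/37 5640/3589 -7580/3589 7 8 N
4 1 1 1 -3/2 7 7 E
final 6 7 S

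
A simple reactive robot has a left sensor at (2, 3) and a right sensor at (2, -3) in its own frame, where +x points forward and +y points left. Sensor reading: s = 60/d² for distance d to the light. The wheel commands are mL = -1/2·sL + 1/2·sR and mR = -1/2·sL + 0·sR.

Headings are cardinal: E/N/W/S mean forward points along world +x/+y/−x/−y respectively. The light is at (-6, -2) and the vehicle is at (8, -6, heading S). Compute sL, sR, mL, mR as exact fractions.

left sensor world pos  = (11, -8); dL² = 325
right sensor world pos = (5, -8); dR² = 157
sL = 60/325 = 12/65
sR = 60/157 = 60/157
mL = -1/2·sL + 1/2·sR = 1008/10205
mR = -1/2·sL + 0·sR = -6/65

12/65 60/157 1008/10205 -6/65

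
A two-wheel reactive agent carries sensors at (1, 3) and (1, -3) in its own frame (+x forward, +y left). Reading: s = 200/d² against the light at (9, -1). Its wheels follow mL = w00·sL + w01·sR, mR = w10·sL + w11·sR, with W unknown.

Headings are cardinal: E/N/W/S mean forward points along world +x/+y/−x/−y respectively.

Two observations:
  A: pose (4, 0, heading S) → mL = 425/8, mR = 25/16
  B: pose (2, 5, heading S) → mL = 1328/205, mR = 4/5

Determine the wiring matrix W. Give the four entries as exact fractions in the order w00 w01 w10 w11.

1 1 0 1/2

obs A: pose=(4,0,S) → sL=50, sR=25/8, mL=425/8, mR=25/16
obs B: pose=(2,5,S) → sL=200/41, sR=8/5, mL=1328/205, mR=4/5
sensor matrix S = [[50, 25/8], [200/41, 8/5]]; det S = 2655/41
solve [mL_A; mL_B] = S·[w00; w01] and [mR_A; mR_B] = S·[w10; w11]:
  w00 = 1, w01 = 1, w10 = 0, w11 = 1/2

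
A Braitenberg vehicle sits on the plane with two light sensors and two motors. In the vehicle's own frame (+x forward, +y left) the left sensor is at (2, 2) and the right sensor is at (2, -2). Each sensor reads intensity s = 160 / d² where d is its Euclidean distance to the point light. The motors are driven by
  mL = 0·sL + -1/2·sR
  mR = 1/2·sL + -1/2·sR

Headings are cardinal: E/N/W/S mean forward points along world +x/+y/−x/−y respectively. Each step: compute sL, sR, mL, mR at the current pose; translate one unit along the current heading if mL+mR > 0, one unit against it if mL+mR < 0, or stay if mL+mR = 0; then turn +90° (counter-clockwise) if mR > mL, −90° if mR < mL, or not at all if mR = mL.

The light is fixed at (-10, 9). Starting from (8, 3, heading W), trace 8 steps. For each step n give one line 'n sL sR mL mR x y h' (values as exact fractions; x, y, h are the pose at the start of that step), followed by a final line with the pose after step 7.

n=0: pose=(8,3,W); sL=1/2, sR=10/17; mL=-5/17, mR=-3/68; mL+mR=-23/68 → advance -1; mR−mL=1/4 → turn +1·90°
n=1: pose=(9,3,S); sL=32/101, sR=160/353; mL=-80/353, mR=-2432/35653; mL+mR=-10512/35653 → advance -1; mR−mL=16/101 → turn +1·90°
n=2: pose=(9,4,E); sL=16/45, sR=16/49; mL=-8/49, mR=32/2205; mL+mR=-328/2205 → advance -1; mR−mL=8/45 → turn +1·90°
n=3: pose=(8,4,N); sL=32/53, sR=160/409; mL=-80/409, mR=2304/21677; mL+mR=-1936/21677 → advance -1; mR−mL=16/53 → turn +1·90°
n=4: pose=(8,3,W); sL=1/2, sR=10/17; mL=-5/17, mR=-3/68; mL+mR=-23/68 → advance -1; mR−mL=1/4 → turn +1·90°
n=5: pose=(9,3,S); sL=32/101, sR=160/353; mL=-80/353, mR=-2432/35653; mL+mR=-10512/35653 → advance -1; mR−mL=16/101 → turn +1·90°
n=6: pose=(9,4,E); sL=16/45, sR=16/49; mL=-8/49, mR=32/2205; mL+mR=-328/2205 → advance -1; mR−mL=8/45 → turn +1·90°
n=7: pose=(8,4,N); sL=32/53, sR=160/409; mL=-80/409, mR=2304/21677; mL+mR=-1936/21677 → advance -1; mR−mL=16/53 → turn +1·90°

0 1/2 10/17 -5/17 -3/68 8 3 W
1 32/101 160/353 -80/353 -2432/35653 9 3 S
2 16/45 16/49 -8/49 32/2205 9 4 E
3 32/53 160/409 -80/409 2304/21677 8 4 N
4 1/2 10/17 -5/17 -3/68 8 3 W
5 32/101 160/353 -80/353 -2432/35653 9 3 S
6 16/45 16/49 -8/49 32/2205 9 4 E
7 32/53 160/409 -80/409 2304/21677 8 4 N
final 8 3 W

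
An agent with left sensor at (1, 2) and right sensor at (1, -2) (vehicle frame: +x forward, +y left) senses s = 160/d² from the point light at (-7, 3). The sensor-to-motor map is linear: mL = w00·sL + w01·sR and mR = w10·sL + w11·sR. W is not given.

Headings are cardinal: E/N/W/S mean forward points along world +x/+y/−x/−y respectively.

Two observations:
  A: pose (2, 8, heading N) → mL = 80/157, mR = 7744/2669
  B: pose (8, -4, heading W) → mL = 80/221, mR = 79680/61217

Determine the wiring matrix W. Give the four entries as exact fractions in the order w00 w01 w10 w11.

obs A: pose=(2,8,N) → sL=32/17, sR=160/157, mL=80/157, mR=7744/2669
obs B: pose=(8,-4,W) → sL=160/277, sR=160/221, mL=80/221, mR=79680/61217
sensor matrix S = [[32/17, 160/157], [160/277, 160/221]]; det S = 126484480/163388173
solve [mL_A; mL_B] = S·[w00; w01] and [mR_A; mR_B] = S·[w10; w11]:
  w00 = 0, w01 = 1/2, w10 = 1, w11 = 1

0 1/2 1 1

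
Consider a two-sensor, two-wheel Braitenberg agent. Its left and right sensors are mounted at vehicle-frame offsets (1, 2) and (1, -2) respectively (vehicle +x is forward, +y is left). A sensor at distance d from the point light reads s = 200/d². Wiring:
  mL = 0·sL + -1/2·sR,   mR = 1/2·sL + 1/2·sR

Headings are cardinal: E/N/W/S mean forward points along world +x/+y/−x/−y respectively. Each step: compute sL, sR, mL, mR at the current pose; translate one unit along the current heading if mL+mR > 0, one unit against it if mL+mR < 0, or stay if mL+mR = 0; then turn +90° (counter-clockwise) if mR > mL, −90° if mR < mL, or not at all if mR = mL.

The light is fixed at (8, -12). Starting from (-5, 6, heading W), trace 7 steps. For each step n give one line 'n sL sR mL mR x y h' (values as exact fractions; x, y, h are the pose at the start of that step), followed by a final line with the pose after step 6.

0 50/113 50/149 -25/149 6550/16837 -5 6 W
1 200/433 40/109 -20/109 19560/47197 -6 6 S
2 20/53 100/197 -50/197 4620/10441 -6 5 E
3 200/549 40/89 -20/89 19880/48861 -5 5 N
4 50/113 50/149 -25/149 6550/16837 -5 6 W
5 200/433 40/109 -20/109 19560/47197 -6 6 S
6 20/53 100/197 -50/197 4620/10441 -6 5 E
final -5 5 N

n=0: pose=(-5,6,W); sL=50/113, sR=50/149; mL=-25/149, mR=6550/16837; mL+mR=25/113 → advance +1; mR−mL=9375/16837 → turn +1·90°
n=1: pose=(-6,6,S); sL=200/433, sR=40/109; mL=-20/109, mR=19560/47197; mL+mR=100/433 → advance +1; mR−mL=28220/47197 → turn +1·90°
n=2: pose=(-6,5,E); sL=20/53, sR=100/197; mL=-50/197, mR=4620/10441; mL+mR=10/53 → advance +1; mR−mL=7270/10441 → turn +1·90°
n=3: pose=(-5,5,N); sL=200/549, sR=40/89; mL=-20/89, mR=19880/48861; mL+mR=100/549 → advance +1; mR−mL=30860/48861 → turn +1·90°
n=4: pose=(-5,6,W); sL=50/113, sR=50/149; mL=-25/149, mR=6550/16837; mL+mR=25/113 → advance +1; mR−mL=9375/16837 → turn +1·90°
n=5: pose=(-6,6,S); sL=200/433, sR=40/109; mL=-20/109, mR=19560/47197; mL+mR=100/433 → advance +1; mR−mL=28220/47197 → turn +1·90°
n=6: pose=(-6,5,E); sL=20/53, sR=100/197; mL=-50/197, mR=4620/10441; mL+mR=10/53 → advance +1; mR−mL=7270/10441 → turn +1·90°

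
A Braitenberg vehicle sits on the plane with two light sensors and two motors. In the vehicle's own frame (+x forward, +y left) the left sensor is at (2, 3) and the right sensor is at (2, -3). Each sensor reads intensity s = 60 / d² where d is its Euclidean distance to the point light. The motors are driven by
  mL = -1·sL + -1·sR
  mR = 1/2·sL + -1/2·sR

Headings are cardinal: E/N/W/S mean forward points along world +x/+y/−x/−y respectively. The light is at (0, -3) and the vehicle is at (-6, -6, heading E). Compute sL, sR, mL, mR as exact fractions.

15/4 15/13 -255/52 135/104

left sensor world pos  = (-4, -3); dL² = 16
right sensor world pos = (-4, -9); dR² = 52
sL = 60/16 = 15/4
sR = 60/52 = 15/13
mL = -1·sL + -1·sR = -255/52
mR = 1/2·sL + -1/2·sR = 135/104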